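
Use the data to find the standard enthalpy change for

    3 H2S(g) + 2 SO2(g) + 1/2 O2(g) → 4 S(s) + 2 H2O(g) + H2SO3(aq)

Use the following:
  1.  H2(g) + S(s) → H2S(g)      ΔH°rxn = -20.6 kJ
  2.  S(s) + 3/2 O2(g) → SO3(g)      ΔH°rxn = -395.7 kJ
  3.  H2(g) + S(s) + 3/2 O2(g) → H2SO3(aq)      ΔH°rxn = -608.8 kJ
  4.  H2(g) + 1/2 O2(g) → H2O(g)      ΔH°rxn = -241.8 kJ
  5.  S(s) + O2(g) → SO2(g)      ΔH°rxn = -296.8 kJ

ΔH°rxn = -437.0 kJ

eq. 1 reversed and × 3 (reverse to put H2S(g) on the reactant side; ×3 to match 3 H2S(g) in the target): (-3)·(-20.6) = +61.8 kJ
eq. 2: not needed (SO3(g) appears nowhere else).
eq. 3 as written (H2SO3(aq) already on the product side): -608.8 kJ
eq. 4 × 2 (×2 to match 2 H2O(g) in the target): (2)·(-241.8) = -483.6 kJ
eq. 5 reversed and × 2 (reverse to put SO2(g) on the reactant side; scale by 2 for the 2 SO2(g)): (-2)·(-296.8) = +593.6 kJ
Combining the equations, ΔH°rxn = (+61.8) + (-608.8) + (-483.6) + (+593.6) = -437.0 kJ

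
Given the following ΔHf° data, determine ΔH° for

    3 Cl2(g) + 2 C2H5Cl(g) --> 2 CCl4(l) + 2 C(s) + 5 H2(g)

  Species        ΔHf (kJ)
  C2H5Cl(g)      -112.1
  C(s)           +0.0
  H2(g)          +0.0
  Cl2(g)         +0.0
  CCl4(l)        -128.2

Products: 2·(-128.2) + 2·(+0.0) + 5·(+0.0) = -256.4
Reactants: 3·(+0.0) + 2·(-112.1) = -224.2
ΔH° = (-256.4) − (-224.2) = -32.2 kJ

ΔH° = -32.2 kJ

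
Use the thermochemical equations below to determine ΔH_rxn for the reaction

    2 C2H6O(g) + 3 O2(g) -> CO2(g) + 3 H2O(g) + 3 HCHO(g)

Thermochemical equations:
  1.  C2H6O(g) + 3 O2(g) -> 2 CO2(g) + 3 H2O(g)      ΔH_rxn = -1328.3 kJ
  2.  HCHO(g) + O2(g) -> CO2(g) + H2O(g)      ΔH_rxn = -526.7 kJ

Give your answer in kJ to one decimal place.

eq. 1 × 2: (2)·(-1328.3) = -2656.6 kJ
eq. 2 reversed and × 3: (-3)·(-526.7) = +1580.1 kJ
ΔH_rxn = (-2656.6) + (+1580.1) = -1076.5 kJ

ΔH_rxn = -1076.5 kJ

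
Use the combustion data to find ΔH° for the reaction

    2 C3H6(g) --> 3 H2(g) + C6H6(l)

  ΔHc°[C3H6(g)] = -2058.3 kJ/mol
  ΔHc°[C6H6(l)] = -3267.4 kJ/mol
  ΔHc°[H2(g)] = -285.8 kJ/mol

Using ΔH = Σ nΔHc°(reactants) − Σ nΔHc°(products):
= [2·(-2058.3)] − [3·(-285.8) + 1·(-3267.4)]
= 8.2 kJ/mol

ΔH° = 8.2 kJ/mol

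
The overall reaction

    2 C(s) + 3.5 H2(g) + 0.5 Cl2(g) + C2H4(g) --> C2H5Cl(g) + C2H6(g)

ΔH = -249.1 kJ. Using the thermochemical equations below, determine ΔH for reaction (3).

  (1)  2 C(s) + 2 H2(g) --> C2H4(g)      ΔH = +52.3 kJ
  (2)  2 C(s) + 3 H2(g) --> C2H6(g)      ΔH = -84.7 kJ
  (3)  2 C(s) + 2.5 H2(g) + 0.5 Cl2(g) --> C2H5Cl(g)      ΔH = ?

ΔH = -112.1 kJ

(1) reversed: -52.3 kJ
(2) as written: -84.7 kJ
(3) as written: contributes x
-249.1 = (-52.3) + (-84.7) + x
x = (-249.1 − (-137.0)) / (1) = -112.1 kJ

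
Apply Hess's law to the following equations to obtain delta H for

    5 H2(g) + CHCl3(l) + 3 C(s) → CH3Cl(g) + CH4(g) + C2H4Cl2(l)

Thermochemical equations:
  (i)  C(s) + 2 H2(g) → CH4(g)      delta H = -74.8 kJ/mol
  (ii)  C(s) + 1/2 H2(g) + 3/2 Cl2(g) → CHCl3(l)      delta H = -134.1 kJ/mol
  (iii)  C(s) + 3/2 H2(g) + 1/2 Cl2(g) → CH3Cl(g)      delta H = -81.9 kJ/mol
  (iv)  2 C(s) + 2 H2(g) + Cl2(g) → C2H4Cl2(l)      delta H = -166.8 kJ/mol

(i) as written (CH4(g) already on the product side): -74.8 kJ/mol
(ii) reversed (reverse to put CHCl3(l) on the reactant side): +134.1 kJ/mol
(iii) as written (CH3Cl(g) already on the product side): -81.9 kJ/mol
(iv) as written (C2H4Cl2(l) already on the product side): -166.8 kJ/mol
delta H = (-74.8) + (+134.1) + (-81.9) + (-166.8) = -189.4 kJ/mol

delta H = -189.4 kJ/mol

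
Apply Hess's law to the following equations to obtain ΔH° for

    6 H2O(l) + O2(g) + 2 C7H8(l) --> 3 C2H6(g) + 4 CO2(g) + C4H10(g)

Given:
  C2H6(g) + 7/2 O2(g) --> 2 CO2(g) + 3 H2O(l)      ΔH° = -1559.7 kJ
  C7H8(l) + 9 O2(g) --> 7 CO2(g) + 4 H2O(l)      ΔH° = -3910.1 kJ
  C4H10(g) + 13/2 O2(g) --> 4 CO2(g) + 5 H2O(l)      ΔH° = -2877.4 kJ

ΔH° = -263.7 kJ

equation 1 reversed and × 3 (C2H6(g) must end up as a product; scale by 3 for the 3 C2H6(g)): (-3)·(-1559.7) = +4679.1 kJ
equation 2 × 2 (scale by 2 for the 2 C7H8(l)): (2)·(-3910.1) = -7820.2 kJ
equation 3 reversed (C4H10(g) must end up as a product): +2877.4 kJ
ΔH° = (-3)·(-1559.7) + (2)·(-3910.1) + (-1)·(-2877.4) = -263.7 kJ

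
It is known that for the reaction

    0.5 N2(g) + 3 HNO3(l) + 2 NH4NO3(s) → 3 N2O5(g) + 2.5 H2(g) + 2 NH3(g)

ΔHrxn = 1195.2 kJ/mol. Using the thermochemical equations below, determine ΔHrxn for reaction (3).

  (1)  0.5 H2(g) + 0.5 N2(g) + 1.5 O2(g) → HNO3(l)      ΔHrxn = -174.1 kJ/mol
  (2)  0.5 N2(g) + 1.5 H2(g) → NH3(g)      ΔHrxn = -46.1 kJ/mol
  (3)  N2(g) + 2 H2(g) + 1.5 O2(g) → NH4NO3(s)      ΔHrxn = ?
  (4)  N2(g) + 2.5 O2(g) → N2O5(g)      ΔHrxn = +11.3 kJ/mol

ΔHrxn = -365.6 kJ/mol

(1) reversed and × 3 (HNO3(l) must end up as a reactant; scale by 3 for the 3 HNO3(l)): (-3)·(-174.1) = +522.3 kJ/mol
(2) × 2 (×2 to match 2 NH3(g) in the target): (2)·(-46.1) = -92.2 kJ/mol
(3) reversed and × 2 (NH4NO3(s) must end up as a reactant; scale by 2 for the 2 NH4NO3(s)): contributes −2·x
(4) × 3 (scale by 3 for the 3 N2O5(g)): (3)·(+11.3) = +33.9 kJ/mol
+1195.2 = (+522.3) + (-92.2) + (+33.9) − 2·x
x = (+1195.2 − (+464.0)) / (-2) = -365.6 kJ/mol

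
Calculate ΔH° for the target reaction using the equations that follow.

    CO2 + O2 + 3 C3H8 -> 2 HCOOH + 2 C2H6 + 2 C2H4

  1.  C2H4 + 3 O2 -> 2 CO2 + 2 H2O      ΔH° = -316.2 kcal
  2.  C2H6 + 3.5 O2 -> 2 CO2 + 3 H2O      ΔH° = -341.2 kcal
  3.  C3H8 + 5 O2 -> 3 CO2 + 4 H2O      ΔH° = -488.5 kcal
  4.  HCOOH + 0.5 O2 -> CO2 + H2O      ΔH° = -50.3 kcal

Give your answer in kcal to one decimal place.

ΔH° = -50.1 kcal

eq. 1 reversed and × 2 (reverse to put C2H4 on the product side; scale by 2 for the 2 C2H4): (-2)·(-316.2) = +632.4 kcal
eq. 2 reversed and × 2 (reverse to put C2H6 on the product side; ×2 to match 2 C2H6 in the target): (-2)·(-341.2) = +682.4 kcal
eq. 3 × 3 (scale by 3 for the 3 C3H8): (3)·(-488.5) = -1465.5 kcal
eq. 4 reversed and × 2 (reverse to put HCOOH on the product side; ×2 to match 2 HCOOH in the target): (-2)·(-50.3) = +100.6 kcal
ΔH° = (-2)·(-316.2) + (-2)·(-341.2) + (3)·(-488.5) + (-2)·(-50.3) = -50.1 kcal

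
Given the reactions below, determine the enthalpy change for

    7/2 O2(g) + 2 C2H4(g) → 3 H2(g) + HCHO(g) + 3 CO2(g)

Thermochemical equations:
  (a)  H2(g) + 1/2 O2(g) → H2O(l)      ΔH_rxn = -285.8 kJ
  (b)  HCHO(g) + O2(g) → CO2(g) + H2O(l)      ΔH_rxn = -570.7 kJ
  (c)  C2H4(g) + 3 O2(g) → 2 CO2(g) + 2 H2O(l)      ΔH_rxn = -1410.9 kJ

(a) reversed and × 3: (-3)·(-285.8) = +857.4 kJ
(b) reversed: +570.7 kJ
(c) × 2: (2)·(-1410.9) = -2821.8 kJ
Combining the equations, ΔH_rxn = (-3)·(-285.8) + (-1)·(-570.7) + (2)·(-1410.9) = -1393.7 kJ

ΔH_rxn = -1393.7 kJ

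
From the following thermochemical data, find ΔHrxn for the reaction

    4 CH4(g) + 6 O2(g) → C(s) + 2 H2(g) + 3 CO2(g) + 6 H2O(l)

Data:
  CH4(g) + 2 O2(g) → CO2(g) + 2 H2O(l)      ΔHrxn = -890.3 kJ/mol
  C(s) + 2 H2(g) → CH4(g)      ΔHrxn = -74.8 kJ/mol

ΔHrxn = -2596.1 kJ/mol

equation 1 × 3: (3)·(-890.3) = -2670.9 kJ/mol
equation 2 reversed: +74.8 kJ/mol
ΔHrxn = (-2670.9) + (+74.8) = -2596.1 kJ/mol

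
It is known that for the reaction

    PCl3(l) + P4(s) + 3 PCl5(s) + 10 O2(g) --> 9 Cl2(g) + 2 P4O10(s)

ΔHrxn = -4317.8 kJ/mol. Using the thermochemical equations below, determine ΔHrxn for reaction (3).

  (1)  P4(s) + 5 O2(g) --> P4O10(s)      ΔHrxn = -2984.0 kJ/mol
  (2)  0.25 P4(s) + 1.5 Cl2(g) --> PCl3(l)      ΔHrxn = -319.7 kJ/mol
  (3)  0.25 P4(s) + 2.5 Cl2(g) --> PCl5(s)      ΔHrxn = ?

(1) × 2 (×2 to match 2 P4O10(s) in the target): (2)·(-2984.0) = -5968.0 kJ/mol
(2) reversed (reverse to put PCl3(l) on the reactant side): +319.7 kJ/mol
(3) reversed and × 3 (PCl5(s) must end up as a reactant; scale by 3 for the 3 PCl5(s)): contributes −3·x
-4317.8 = (-5968.0) + (+319.7) − 3·x
x = (-4317.8 − (-5648.3)) / (-3) = -443.5 kJ/mol

ΔHrxn = -443.5 kJ/mol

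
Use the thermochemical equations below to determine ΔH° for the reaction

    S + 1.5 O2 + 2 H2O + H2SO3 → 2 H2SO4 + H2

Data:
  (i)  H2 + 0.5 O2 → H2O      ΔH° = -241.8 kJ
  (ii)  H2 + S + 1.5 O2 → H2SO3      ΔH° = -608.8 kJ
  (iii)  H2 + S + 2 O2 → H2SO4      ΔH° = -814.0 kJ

(i) reversed and × 2: (-2)·(-241.8) = +483.6 kJ
(ii) reversed: +608.8 kJ
(iii) × 2: (2)·(-814.0) = -1628.0 kJ
Summing the manipulated equations, ΔH° = (+483.6) + (+608.8) + (-1628.0) = -535.6 kJ

ΔH° = -535.6 kJ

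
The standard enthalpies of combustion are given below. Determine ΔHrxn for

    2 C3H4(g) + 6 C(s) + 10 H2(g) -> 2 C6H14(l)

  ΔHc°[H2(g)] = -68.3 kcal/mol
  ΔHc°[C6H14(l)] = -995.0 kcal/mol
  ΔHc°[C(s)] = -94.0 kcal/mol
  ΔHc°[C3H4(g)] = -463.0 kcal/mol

With combustion enthalpies, reactants minus products:
= [2·(-463.0) + 6·(-94.0) + 10·(-68.3)] − [2·(-995.0)]
= -183.0 kcal/mol

ΔHrxn = -183.0 kcal/mol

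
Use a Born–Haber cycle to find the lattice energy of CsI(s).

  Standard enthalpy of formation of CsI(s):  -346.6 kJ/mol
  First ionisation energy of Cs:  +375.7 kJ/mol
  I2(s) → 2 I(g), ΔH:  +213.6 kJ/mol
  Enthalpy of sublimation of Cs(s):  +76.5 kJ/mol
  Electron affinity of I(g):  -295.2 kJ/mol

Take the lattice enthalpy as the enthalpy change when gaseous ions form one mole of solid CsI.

ΔHf° = 1·ΔHsub + 1·(ΣIE) + 1/2·D(I2) + 1·EA + U
-346.6 = 1·(+76.5) + 1·(+375.7) + 1/2·(+213.6) + 1·(-295.2) + U
U = -346.6 − (+263.8) = -610.4 kJ/mol

U = -610.4 kJ/mol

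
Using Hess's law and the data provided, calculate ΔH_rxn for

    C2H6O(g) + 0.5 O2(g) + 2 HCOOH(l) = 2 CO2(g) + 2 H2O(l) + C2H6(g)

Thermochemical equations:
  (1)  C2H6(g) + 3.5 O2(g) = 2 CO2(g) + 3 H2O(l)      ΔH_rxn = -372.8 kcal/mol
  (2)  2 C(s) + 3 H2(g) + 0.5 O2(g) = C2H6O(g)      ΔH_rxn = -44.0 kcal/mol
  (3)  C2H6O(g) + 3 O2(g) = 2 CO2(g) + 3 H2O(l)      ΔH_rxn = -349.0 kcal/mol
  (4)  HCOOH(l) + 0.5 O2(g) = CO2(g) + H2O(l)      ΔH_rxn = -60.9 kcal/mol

ΔH_rxn = -98.0 kcal/mol

(1) reversed: +372.8 kcal/mol
(2): not needed.
(3) as written: -349.0 kcal/mol
(4) × 2: (2)·(-60.9) = -121.8 kcal/mol
ΔH_rxn = (+372.8) + (-349.0) + (-121.8) = -98.0 kcal/mol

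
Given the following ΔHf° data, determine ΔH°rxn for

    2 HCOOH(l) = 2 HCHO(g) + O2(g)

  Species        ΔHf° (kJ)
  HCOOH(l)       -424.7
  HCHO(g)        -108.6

ΔH°rxn = 632.2 kJ

Products: 2·(-108.6) + 1·(+0.0) = -217.2
Reactants: 2·(-424.7) = -849.4
ΔH°rxn = (-217.2) − (-849.4) = 632.2 kJ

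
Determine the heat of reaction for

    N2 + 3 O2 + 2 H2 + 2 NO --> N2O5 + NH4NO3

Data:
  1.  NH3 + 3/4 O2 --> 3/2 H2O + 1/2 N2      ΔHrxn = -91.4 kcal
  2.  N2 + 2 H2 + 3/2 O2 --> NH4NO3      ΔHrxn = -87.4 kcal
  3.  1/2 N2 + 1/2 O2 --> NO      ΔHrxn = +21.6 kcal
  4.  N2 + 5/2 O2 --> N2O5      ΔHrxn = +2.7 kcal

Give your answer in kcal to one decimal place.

eq. 1: not needed.
eq. 2 as written: -87.4 kcal
eq. 3 reversed and × 2: (-2)·(+21.6) = -43.2 kcal
eq. 4 as written: +2.7 kcal
ΔHrxn = (1)·(-87.4) + (-2)·(+21.6) + (1)·(+2.7) = -127.9 kcal

ΔHrxn = -127.9 kcal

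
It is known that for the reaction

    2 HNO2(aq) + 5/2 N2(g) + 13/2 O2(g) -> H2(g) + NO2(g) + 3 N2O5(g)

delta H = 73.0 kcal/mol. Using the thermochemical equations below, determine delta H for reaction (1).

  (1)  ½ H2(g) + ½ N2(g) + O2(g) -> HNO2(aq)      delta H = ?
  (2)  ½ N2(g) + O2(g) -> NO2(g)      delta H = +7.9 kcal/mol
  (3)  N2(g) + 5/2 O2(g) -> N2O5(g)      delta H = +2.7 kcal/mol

delta H = -28.5 kcal/mol

(1) reversed and × 2 (HNO2(aq) must end up as a reactant; scale by 2 for the 2 HNO2(aq)): contributes −2·x
(2) as written (NO2(g) already on the product side): +7.9 kcal/mol
(3) × 3 (scale by 3 for the 3 N2O5(g)): (3)·(+2.7) = +8.1 kcal/mol
+73.0 = (+7.9) + (+8.1) − 2·x
x = (+73.0 − (+16.0)) / (-2) = -28.5 kcal/mol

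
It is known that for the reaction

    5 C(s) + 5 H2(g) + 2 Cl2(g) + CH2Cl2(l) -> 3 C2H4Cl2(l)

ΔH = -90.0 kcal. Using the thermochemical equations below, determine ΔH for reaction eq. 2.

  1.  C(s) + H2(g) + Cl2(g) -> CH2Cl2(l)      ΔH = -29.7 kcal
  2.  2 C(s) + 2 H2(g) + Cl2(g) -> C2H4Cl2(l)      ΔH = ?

eq. 1 reversed: +29.7 kcal
eq. 2 × 3: contributes 3·x
-90.0 = (+29.7) + 3·x
x = (-90.0 − (+29.7)) / (3) = -39.9 kcal

ΔH = -39.9 kcal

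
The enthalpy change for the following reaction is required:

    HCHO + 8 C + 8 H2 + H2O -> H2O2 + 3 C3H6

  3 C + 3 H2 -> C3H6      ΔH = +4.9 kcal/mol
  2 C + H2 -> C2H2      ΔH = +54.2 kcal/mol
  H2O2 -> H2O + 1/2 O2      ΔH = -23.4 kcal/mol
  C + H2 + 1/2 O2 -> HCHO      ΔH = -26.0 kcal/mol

ΔH = 64.1 kcal/mol

equation 1 × 3: (3)·(+4.9) = +14.7 kcal/mol
equation 2: not needed.
equation 3 reversed: +23.4 kcal/mol
equation 4 reversed: +26.0 kcal/mol
ΔH = (+14.7) + (+23.4) + (+26.0) = 64.1 kcal/mol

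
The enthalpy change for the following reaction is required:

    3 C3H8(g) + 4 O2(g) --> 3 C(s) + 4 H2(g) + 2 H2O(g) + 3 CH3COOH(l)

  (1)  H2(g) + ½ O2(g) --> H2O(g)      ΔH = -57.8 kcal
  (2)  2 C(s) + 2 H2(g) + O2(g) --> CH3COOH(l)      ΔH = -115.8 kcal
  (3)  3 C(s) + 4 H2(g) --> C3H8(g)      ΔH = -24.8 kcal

ΔH = -388.6 kcal

(1) × 2: (2)·(-57.8) = -115.6 kcal
(2) × 3: (3)·(-115.8) = -347.4 kcal
(3) reversed and × 3: (-3)·(-24.8) = +74.4 kcal
ΔH = (-115.6) + (-347.4) + (+74.4) = -388.6 kcal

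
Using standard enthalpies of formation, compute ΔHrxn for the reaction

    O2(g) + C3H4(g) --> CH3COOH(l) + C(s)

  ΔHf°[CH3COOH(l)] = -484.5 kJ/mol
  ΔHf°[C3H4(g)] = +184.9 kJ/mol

ΔHrxn = -669.4 kJ/mol

Products: 1·(-484.5) + 1·(+0.0) = -484.5
Reactants: 1·(+0.0) + 1·(+184.9) = +184.9
ΔHrxn = (-484.5) − (+184.9) = -669.4 kJ/mol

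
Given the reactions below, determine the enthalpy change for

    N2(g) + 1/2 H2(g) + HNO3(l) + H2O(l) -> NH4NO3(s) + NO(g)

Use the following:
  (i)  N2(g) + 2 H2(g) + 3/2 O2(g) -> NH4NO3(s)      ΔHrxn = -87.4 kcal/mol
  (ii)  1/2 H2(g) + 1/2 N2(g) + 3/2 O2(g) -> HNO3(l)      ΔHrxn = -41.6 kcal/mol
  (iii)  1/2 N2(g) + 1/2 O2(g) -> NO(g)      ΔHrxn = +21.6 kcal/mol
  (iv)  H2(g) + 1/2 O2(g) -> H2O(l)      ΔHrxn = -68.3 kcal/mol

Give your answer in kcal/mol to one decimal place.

(i) as written: -87.4 kcal/mol
(ii) reversed: +41.6 kcal/mol
(iii) as written: +21.6 kcal/mol
(iv) reversed: +68.3 kcal/mol
By Hess's law, ΔHrxn = (1)·(-87.4) + (-1)·(-41.6) + (1)·(+21.6) + (-1)·(-68.3) = 44.1 kcal/mol

ΔHrxn = 44.1 kcal/mol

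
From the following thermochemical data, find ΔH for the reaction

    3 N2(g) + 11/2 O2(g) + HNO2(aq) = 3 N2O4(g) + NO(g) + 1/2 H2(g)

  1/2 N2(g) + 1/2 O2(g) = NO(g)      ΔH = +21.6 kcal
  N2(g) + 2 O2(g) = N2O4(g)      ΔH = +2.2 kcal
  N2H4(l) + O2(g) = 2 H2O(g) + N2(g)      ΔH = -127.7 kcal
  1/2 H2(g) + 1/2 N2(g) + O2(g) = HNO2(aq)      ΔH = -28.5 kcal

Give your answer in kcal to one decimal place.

ΔH = 56.7 kcal

equation 1 as written (NO(g) already on the product side): +21.6 kcal
equation 2 × 3 (×3 to match 3 N2O4(g) in the target): (3)·(+2.2) = +6.6 kcal
equation 3: not needed (H2O(g) appears nowhere else).
equation 4 reversed (HNO2(aq) must end up as a reactant): +28.5 kcal
ΔH = (+21.6) + (+6.6) + (+28.5) = 56.7 kcal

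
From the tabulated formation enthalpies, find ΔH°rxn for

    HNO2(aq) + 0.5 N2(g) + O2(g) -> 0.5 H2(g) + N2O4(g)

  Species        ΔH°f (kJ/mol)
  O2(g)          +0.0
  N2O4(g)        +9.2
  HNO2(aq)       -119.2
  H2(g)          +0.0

ΔH°rxn = Σ nΔHf°(products) − Σ nΔHf°(reactants).
Products: 1/2·(+0.0) + 1·(+9.2) = +9.2
Reactants: 1·(-119.2) + 1/2·(+0.0) + 1·(+0.0) = -119.2
ΔH°rxn = (+9.2) − (-119.2) = 128.4 kJ/mol

ΔH°rxn = 128.4 kJ/mol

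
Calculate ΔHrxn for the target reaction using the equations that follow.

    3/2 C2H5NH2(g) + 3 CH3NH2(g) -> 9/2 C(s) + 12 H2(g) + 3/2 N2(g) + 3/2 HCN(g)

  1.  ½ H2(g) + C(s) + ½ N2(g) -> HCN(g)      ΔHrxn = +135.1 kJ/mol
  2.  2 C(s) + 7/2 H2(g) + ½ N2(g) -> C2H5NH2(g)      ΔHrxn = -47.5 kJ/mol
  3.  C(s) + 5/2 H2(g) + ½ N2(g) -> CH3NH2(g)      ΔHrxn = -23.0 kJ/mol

eq. 1 × 3/2 (scale by 3/2 for the 3/2 HCN(g)): (3/2)·(+135.1) = +202.65 kJ/mol
eq. 2 reversed and × 3/2 (reverse to put C2H5NH2(g) on the reactant side; scale by 3/2 for the 3/2 C2H5NH2(g)): (-3/2)·(-47.5) = +71.25 kJ/mol
eq. 3 reversed and × 3 (CH3NH2(g) must end up as a reactant; scale by 3 for the 3 CH3NH2(g)): (-3)·(-23.0) = +69.0 kJ/mol
ΔHrxn = (+202.65) + (+71.25) + (+69.0) = 342.9 kJ/mol

ΔHrxn = 342.9 kJ/mol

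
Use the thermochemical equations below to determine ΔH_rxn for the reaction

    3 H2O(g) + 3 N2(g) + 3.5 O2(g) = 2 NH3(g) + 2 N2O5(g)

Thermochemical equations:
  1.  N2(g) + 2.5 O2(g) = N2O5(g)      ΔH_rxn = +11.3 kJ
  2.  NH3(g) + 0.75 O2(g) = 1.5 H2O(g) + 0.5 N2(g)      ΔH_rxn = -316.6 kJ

ΔH_rxn = 655.8 kJ

eq. 1 × 2: (2)·(+11.3) = +22.6 kJ
eq. 2 reversed and × 2: (-2)·(-316.6) = +633.2 kJ
Combining the equations, ΔH_rxn = (2)·(+11.3) + (-2)·(-316.6) = 655.8 kJ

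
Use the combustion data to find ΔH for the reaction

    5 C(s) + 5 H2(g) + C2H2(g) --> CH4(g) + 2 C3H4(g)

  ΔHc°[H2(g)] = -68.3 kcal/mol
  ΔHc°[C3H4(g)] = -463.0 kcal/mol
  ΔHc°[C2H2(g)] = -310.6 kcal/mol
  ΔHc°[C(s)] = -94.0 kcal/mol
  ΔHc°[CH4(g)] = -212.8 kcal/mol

ΔH = 16.7 kcal/mol

Using ΔH = Σ nΔHc°(reactants) − Σ nΔHc°(products):
= [5·(-94.0) + 5·(-68.3) + 1·(-310.6)] − [1·(-212.8) + 2·(-463.0)]
= 16.7 kcal/mol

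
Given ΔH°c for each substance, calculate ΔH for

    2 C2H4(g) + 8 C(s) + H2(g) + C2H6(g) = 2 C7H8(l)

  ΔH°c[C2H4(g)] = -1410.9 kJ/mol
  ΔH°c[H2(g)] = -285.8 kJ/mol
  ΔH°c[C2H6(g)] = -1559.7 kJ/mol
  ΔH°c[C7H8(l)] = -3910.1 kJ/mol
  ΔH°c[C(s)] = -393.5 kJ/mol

ΔH = 4.9 kJ/mol

Using ΔH = Σ nΔHc°(reactants) − Σ nΔHc°(products):
= [2·(-1410.9) + 8·(-393.5) + 1·(-285.8) + 1·(-1559.7)] − [2·(-3910.1)]
= 4.9 kJ/mol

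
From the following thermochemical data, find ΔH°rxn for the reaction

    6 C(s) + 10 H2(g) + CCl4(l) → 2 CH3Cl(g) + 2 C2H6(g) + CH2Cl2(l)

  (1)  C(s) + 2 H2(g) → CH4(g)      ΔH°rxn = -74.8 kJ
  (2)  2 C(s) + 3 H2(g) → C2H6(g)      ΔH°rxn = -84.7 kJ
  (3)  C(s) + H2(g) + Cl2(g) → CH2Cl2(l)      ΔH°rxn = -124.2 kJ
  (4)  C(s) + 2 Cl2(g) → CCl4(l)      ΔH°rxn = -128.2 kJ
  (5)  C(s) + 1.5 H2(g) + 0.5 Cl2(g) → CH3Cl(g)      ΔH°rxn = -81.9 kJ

ΔH°rxn = -329.2 kJ

(1): not needed (CH4(g) appears nowhere else).
(2) × 2 (scale by 2 for the 2 C2H6(g)): (2)·(-84.7) = -169.4 kJ
(3) as written (CH2Cl2(l) already on the product side): -124.2 kJ
(4) reversed (CCl4(l) must end up as a reactant): +128.2 kJ
(5) × 2 (scale by 2 for the 2 CH3Cl(g)): (2)·(-81.9) = -163.8 kJ
Combining the equations, ΔH°rxn = (-169.4) + (-124.2) + (+128.2) + (-163.8) = -329.2 kJ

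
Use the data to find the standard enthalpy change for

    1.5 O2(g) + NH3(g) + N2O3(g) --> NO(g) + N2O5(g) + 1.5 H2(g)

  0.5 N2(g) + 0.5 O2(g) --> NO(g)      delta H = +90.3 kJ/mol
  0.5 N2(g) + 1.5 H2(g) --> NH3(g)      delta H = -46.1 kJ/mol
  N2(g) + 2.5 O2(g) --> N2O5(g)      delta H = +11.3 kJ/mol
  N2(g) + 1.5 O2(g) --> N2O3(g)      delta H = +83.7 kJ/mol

delta H = 64.0 kJ/mol

equation 1 as written: +90.3 kJ/mol
equation 2 reversed: +46.1 kJ/mol
equation 3 as written: +11.3 kJ/mol
equation 4 reversed: -83.7 kJ/mol
delta H = (1)·(+90.3) + (-1)·(-46.1) + (1)·(+11.3) + (-1)·(+83.7) = 64.0 kJ/mol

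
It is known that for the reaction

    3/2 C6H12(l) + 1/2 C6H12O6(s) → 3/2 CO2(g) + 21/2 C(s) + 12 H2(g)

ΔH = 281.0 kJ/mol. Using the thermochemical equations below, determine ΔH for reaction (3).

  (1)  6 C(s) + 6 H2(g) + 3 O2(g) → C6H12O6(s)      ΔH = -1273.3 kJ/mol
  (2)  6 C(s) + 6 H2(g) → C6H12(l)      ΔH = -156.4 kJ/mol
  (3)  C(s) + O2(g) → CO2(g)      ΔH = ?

(1) reversed and × 1/2 (reverse to put C6H12O6(s) on the reactant side; ×1/2 to match 1/2 C6H12O6(s) in the target): (-1/2)·(-1273.3) = +636.65 kJ/mol
(2) reversed and × 3/2 (C6H12(l) must end up as a reactant; ×3/2 to match 3/2 C6H12(l) in the target): (-3/2)·(-156.4) = +234.6 kJ/mol
(3) × 3/2 (scale by 3/2 for the 3/2 CO2(g)): contributes 3/2·x
+281.0 = (+636.65) + (+234.6) + 3/2·x
x = (+281.0 − (+871.25)) / (3/2) = -393.5 kJ/mol

ΔH = -393.5 kJ/mol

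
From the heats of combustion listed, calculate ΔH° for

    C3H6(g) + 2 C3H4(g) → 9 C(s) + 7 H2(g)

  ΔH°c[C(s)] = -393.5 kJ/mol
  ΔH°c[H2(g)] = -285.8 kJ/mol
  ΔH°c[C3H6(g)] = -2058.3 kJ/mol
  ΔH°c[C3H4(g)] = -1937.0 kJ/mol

Using ΔH = Σ nΔHc°(reactants) − Σ nΔHc°(products):
= [1·(-2058.3) + 2·(-1937.0)] − [9·(-393.5) + 7·(-285.8)]
= -390.2 kJ/mol

ΔH° = -390.2 kJ/mol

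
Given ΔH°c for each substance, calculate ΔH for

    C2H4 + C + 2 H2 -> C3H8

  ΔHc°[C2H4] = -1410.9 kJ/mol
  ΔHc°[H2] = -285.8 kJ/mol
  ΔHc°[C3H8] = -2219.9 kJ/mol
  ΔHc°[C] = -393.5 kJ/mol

Using ΔH = Σ nΔHc°(reactants) − Σ nΔHc°(products):
= [1·(-1410.9) + 1·(-393.5) + 2·(-285.8)] − [1·(-2219.9)]
= -156.1 kJ/mol

ΔH = -156.1 kJ/mol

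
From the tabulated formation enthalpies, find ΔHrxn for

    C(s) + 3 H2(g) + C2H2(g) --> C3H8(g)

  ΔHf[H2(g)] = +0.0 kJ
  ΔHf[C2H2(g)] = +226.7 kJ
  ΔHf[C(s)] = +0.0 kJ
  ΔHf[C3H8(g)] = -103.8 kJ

ΔHrxn = -330.5 kJ

Products: 1·(-103.8) = -103.8
Reactants: 1·(+0.0) + 3·(+0.0) + 1·(+226.7) = +226.7
ΔHrxn = (-103.8) − (+226.7) = -330.5 kJ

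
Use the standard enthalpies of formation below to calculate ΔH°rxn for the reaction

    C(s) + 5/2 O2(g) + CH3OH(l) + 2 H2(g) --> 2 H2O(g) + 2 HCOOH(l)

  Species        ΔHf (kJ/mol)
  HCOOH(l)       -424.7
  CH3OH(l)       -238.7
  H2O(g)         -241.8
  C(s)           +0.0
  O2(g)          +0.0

ΔH°rxn = -1094.3 kJ/mol

Products: 2·(-241.8) + 2·(-424.7) = -1333.0
Reactants: 1·(+0.0) + 5/2·(+0.0) + 1·(-238.7) + 2·(+0.0) = -238.7
ΔH°rxn = (-1333.0) − (-238.7) = -1094.3 kJ/mol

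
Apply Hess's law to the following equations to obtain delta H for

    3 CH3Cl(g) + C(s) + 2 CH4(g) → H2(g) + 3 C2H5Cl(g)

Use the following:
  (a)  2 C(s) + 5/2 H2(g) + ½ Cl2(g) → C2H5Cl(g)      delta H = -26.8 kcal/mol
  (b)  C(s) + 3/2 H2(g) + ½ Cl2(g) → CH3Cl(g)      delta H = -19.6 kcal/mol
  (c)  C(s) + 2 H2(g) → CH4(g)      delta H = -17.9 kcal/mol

(a) × 3: (3)·(-26.8) = -80.4 kcal/mol
(b) reversed and × 3: (-3)·(-19.6) = +58.8 kcal/mol
(c) reversed and × 2: (-2)·(-17.9) = +35.8 kcal/mol
By Hess's law, delta H = (3)·(-26.8) + (-3)·(-19.6) + (-2)·(-17.9) = 14.2 kcal/mol

delta H = 14.2 kcal/mol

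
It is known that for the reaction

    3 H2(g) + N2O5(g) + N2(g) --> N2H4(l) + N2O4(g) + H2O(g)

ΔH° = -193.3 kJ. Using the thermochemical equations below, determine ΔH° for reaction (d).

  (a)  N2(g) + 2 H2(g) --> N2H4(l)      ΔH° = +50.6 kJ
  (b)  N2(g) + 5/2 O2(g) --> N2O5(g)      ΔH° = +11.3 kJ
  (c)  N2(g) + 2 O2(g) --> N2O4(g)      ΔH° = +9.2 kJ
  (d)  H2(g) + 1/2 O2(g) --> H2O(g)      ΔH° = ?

(a) as written: +50.6 kJ
(b) reversed: -11.3 kJ
(c) as written: +9.2 kJ
(d) as written: contributes x
-193.3 = (+50.6) + (-11.3) + (+9.2) + x
x = (-193.3 − (+48.5)) / (1) = -241.8 kJ

ΔH° = -241.8 kJ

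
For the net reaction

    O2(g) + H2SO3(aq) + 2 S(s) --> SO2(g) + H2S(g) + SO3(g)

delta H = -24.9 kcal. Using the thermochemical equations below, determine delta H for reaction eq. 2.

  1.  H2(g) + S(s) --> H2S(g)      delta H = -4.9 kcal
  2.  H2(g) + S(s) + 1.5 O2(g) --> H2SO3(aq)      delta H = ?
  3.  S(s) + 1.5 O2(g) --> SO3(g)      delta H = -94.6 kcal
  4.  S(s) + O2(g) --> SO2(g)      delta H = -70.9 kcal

eq. 1 as written (H2S(g) already on the product side): -4.9 kcal
eq. 2 reversed (reverse to put H2SO3(aq) on the reactant side): contributes −x
eq. 3 as written (SO3(g) already on the product side): -94.6 kcal
eq. 4 as written (SO2(g) already on the product side): -70.9 kcal
-24.9 = (-4.9) + (-94.6) + (-70.9) − x
x = (-24.9 − (-170.4)) / (-1) = -145.5 kcal

delta H = -145.5 kcal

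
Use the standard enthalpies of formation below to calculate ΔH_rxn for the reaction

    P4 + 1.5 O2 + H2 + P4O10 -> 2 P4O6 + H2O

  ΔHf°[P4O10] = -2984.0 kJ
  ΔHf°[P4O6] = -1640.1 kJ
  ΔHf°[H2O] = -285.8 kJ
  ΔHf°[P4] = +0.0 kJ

ΔH_rxn = -582.0 kJ

Products: 2·(-1640.1) + 1·(-285.8) = -3566.0
Reactants: 1·(+0.0) + 3/2·(+0.0) + 1·(+0.0) + 1·(-2984.0) = -2984.0
ΔH_rxn = (-3566.0) − (-2984.0) = -582.0 kJ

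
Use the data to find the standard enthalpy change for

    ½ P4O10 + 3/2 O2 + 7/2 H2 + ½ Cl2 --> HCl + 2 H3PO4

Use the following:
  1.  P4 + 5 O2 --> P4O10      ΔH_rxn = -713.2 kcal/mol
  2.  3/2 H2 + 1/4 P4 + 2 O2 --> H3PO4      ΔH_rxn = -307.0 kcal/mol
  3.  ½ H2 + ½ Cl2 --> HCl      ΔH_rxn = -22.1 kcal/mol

ΔH_rxn = -279.5 kcal/mol

eq. 1 reversed and × 1/2 (reverse to put P4O10 on the reactant side; scale by 1/2 for the 1/2 P4O10): (-1/2)·(-713.2) = +356.6 kcal/mol
eq. 2 × 2 (scale by 2 for the 2 H3PO4): (2)·(-307.0) = -614.0 kcal/mol
eq. 3 as written (HCl already on the product side): -22.1 kcal/mol
Combining the equations, ΔH_rxn = (+356.6) + (-614.0) + (-22.1) = -279.5 kcal/mol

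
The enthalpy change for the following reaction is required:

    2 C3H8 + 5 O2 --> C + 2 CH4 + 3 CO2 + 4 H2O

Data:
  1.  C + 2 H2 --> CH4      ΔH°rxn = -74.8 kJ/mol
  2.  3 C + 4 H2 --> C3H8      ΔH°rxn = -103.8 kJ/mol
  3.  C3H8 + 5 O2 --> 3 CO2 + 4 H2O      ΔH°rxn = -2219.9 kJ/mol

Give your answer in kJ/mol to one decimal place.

ΔH°rxn = -2265.7 kJ/mol

eq. 1 × 2: (2)·(-74.8) = -149.6 kJ/mol
eq. 2 reversed: +103.8 kJ/mol
eq. 3 as written: -2219.9 kJ/mol
ΔH°rxn = (-149.6) + (+103.8) + (-2219.9) = -2265.7 kJ/mol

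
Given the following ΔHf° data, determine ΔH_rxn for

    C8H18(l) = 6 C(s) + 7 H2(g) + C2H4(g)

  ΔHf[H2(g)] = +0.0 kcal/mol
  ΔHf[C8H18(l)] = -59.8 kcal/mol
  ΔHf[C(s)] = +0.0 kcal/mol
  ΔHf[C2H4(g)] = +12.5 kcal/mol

Products: 6·(+0.0) + 7·(+0.0) + 1·(+12.5) = +12.5
Reactants: 1·(-59.8) = -59.8
ΔH_rxn = (+12.5) − (-59.8) = 72.3 kcal/mol

ΔH_rxn = 72.3 kcal/mol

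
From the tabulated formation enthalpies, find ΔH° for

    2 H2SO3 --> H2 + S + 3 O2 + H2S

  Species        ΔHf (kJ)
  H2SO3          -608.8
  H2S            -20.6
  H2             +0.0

ΔH° = 1197.0 kJ

Products: 1·(+0.0) + 1·(+0.0) + 3·(+0.0) + 1·(-20.6) = -20.6
Reactants: 2·(-608.8) = -1217.6
ΔH° = (-20.6) − (-1217.6) = 1197.0 kJ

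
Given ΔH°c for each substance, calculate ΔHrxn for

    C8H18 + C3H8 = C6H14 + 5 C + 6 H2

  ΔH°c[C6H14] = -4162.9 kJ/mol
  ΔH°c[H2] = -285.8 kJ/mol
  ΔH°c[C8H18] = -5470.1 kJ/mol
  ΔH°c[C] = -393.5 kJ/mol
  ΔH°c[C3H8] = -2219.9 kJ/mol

Using ΔH = Σ nΔHc°(reactants) − Σ nΔHc°(products):
= [1·(-5470.1) + 1·(-2219.9)] − [1·(-4162.9) + 5·(-393.5) + 6·(-285.8)]
= 155.2 kJ/mol

ΔHrxn = 155.2 kJ/mol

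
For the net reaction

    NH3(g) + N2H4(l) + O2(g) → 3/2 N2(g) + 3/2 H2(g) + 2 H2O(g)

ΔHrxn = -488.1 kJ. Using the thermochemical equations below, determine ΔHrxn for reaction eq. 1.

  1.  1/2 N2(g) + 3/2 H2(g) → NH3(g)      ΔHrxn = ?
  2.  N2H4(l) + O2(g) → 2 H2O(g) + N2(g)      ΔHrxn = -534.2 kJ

ΔHrxn = -46.1 kJ

eq. 1 reversed: contributes −x
eq. 2 as written: -534.2 kJ
-488.1 = (-534.2) − x
x = (-488.1 − (-534.2)) / (-1) = -46.1 kJ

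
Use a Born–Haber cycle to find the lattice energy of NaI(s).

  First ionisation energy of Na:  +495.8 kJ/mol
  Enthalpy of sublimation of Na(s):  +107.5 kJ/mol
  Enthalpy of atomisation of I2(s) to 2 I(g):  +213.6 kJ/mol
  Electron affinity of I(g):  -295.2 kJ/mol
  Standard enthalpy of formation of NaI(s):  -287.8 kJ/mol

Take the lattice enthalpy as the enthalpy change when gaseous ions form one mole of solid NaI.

ΔHf° = 1·ΔHsub + 1·(ΣIE) + 1/2·D(I2) + 1·EA + U
-287.8 = 1·(+107.5) + 1·(+495.8) + 1/2·(+213.6) + 1·(-295.2) + U
U = -287.8 − (+414.9) = -702.7 kJ/mol

U = -702.7 kJ/mol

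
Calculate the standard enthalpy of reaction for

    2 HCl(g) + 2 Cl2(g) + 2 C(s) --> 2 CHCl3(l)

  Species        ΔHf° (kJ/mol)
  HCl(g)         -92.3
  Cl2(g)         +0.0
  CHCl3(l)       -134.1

ΔH°rxn = Σ nΔHf°(products) − Σ nΔHf°(reactants).
Products: 2·(-134.1) = -268.2
Reactants: 2·(-92.3) + 2·(+0.0) + 2·(+0.0) = -184.6
ΔH_rxn = (-268.2) − (-184.6) = -83.6 kJ/mol

ΔH_rxn = -83.6 kJ/mol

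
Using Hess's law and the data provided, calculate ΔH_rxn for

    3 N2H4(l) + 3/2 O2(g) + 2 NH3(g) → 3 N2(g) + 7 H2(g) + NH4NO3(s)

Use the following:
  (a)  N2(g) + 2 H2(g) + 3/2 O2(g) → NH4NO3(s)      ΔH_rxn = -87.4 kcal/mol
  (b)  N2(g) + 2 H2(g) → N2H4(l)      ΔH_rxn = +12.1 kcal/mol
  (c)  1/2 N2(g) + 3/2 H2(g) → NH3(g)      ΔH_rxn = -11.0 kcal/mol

ΔH_rxn = -101.7 kcal/mol

(a) as written (NH4NO3(s) already on the product side): -87.4 kcal/mol
(b) reversed and × 3 (reverse to put N2H4(l) on the reactant side; scale by 3 for the 3 N2H4(l)): (-3)·(+12.1) = -36.3 kcal/mol
(c) reversed and × 2 (reverse to put NH3(g) on the reactant side; scale by 2 for the 2 NH3(g)): (-2)·(-11.0) = +22.0 kcal/mol
ΔH_rxn = (-87.4) + (-36.3) + (+22.0) = -101.7 kcal/mol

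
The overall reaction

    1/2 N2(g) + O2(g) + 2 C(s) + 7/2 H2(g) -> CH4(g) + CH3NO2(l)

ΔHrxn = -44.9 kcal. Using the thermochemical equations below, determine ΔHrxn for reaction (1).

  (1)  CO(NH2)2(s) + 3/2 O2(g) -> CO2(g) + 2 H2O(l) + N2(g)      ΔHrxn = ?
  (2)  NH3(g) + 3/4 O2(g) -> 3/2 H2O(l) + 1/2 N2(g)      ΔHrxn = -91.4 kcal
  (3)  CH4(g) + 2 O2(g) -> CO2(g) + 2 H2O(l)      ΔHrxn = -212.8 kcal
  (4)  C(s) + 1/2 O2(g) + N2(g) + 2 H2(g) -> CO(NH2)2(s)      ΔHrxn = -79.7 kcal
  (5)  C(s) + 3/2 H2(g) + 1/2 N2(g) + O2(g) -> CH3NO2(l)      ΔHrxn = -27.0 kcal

(1) as written: contributes x
(2): not needed (NH3(g) appears nowhere else).
(3) reversed (reverse to put CH4(g) on the product side): +212.8 kcal
(4) as written: -79.7 kcal
(5) as written (CH3NO2(l) already on the product side): -27.0 kcal
-44.9 = (+212.8) + (-79.7) + (-27.0) + x
x = (-44.9 − (+106.1)) / (1) = -151.0 kcal

ΔHrxn = -151.0 kcal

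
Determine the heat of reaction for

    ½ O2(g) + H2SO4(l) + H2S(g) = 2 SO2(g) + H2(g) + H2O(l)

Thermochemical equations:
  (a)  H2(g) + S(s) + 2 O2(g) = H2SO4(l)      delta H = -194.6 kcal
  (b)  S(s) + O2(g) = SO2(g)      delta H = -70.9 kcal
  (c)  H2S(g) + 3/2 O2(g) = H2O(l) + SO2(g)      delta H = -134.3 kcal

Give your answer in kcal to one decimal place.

delta H = -10.6 kcal

(a) reversed (reverse to put H2SO4(l) on the reactant side): +194.6 kcal
(b) as written: -70.9 kcal
(c) as written (H2S(g) already on the reactant side): -134.3 kcal
Summing the manipulated equations, delta H = (-1)·(-194.6) + (1)·(-70.9) + (1)·(-134.3) = -10.6 kcal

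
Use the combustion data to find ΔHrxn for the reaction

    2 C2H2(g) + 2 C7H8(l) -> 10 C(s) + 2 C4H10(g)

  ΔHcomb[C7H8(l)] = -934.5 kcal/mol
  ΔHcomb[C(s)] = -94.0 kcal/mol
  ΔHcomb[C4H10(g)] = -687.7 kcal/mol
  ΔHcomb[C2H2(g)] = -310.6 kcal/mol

Using ΔH = Σ nΔHc°(reactants) − Σ nΔHc°(products):
= [2·(-310.6) + 2·(-934.5)] − [10·(-94.0) + 2·(-687.7)]
= -174.8 kcal/mol

ΔHrxn = -174.8 kcal/mol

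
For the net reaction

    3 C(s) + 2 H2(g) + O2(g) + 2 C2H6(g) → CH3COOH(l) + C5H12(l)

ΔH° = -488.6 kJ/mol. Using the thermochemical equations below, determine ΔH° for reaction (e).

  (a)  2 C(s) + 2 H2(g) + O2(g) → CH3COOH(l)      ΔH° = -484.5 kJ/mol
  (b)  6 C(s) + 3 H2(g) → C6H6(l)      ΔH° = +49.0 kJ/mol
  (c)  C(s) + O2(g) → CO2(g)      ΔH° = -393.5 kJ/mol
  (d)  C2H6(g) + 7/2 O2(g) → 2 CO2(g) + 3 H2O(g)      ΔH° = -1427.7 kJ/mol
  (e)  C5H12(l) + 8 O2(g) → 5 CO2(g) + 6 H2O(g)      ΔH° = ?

(a) as written: -484.5 kJ/mol
(b): not needed.
(c) as written: -393.5 kJ/mol
(d) × 2: (2)·(-1427.7) = -2855.4 kJ/mol
(e) reversed: contributes −x
-488.6 = (-484.5) + (-393.5) + (-2855.4) − x
x = (-488.6 − (-3733.4)) / (-1) = -3244.8 kJ/mol

ΔH° = -3244.8 kJ/mol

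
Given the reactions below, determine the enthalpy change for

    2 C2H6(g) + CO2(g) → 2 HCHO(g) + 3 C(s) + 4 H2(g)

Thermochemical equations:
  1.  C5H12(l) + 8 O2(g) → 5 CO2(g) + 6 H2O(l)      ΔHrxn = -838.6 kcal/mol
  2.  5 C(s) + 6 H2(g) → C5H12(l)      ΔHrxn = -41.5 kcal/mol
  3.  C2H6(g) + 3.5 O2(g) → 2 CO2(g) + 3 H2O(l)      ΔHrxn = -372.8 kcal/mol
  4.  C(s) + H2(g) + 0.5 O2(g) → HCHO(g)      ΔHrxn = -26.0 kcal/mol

eq. 1 reversed: +838.6 kcal/mol
eq. 2 reversed: +41.5 kcal/mol
eq. 3 × 2: (2)·(-372.8) = -745.6 kcal/mol
eq. 4 × 2: (2)·(-26.0) = -52.0 kcal/mol
Combining the equations, ΔHrxn = (-1)·(-838.6) + (-1)·(-41.5) + (2)·(-372.8) + (2)·(-26.0) = 82.5 kcal/mol

ΔHrxn = 82.5 kcal/mol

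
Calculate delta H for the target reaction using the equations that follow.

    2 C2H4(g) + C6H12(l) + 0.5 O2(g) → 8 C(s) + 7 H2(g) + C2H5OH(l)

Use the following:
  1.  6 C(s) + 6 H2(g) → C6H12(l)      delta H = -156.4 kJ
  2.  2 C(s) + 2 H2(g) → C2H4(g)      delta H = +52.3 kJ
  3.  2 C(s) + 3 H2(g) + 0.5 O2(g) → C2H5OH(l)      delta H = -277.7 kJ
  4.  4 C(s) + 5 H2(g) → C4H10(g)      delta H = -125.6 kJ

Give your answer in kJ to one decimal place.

delta H = -225.9 kJ

eq. 1 reversed: +156.4 kJ
eq. 2 reversed and × 2: (-2)·(+52.3) = -104.6 kJ
eq. 3 as written: -277.7 kJ
eq. 4: not needed.
Summing the manipulated equations, delta H = (-1)·(-156.4) + (-2)·(+52.3) + (1)·(-277.7) = -225.9 kJ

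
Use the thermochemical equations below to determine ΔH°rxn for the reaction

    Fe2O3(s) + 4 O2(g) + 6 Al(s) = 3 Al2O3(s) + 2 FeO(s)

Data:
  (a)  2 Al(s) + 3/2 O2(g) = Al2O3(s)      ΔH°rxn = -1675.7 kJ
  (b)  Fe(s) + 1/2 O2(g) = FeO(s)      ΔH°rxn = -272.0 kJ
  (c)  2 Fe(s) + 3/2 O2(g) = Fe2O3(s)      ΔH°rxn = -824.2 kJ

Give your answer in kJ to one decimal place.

ΔH°rxn = -4746.9 kJ

(a) × 3: (3)·(-1675.7) = -5027.1 kJ
(b) × 2: (2)·(-272.0) = -544.0 kJ
(c) reversed: +824.2 kJ
Summing the manipulated equations, ΔH°rxn = (3)·(-1675.7) + (2)·(-272.0) + (-1)·(-824.2) = -4746.9 kJ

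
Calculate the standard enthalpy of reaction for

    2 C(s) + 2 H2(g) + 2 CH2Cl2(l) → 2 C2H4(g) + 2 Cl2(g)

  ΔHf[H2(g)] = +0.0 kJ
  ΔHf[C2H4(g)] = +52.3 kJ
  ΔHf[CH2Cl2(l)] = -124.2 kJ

ΔH_rxn = 353.0 kJ

ΔH°rxn = Σ nΔHf°(products) − Σ nΔHf°(reactants).
Products: 2·(+52.3) + 2·(+0.0) = +104.6
Reactants: 2·(+0.0) + 2·(+0.0) + 2·(-124.2) = -248.4
ΔH_rxn = (+104.6) − (-248.4) = 353.0 kJ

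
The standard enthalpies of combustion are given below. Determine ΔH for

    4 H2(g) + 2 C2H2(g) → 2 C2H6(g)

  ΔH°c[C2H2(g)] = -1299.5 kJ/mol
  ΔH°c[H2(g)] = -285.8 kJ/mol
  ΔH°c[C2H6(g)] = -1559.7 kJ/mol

ΔH = -622.8 kJ/mol

Using ΔH = Σ nΔHc°(reactants) − Σ nΔHc°(products):
= [4·(-285.8) + 2·(-1299.5)] − [2·(-1559.7)]
= -622.8 kJ/mol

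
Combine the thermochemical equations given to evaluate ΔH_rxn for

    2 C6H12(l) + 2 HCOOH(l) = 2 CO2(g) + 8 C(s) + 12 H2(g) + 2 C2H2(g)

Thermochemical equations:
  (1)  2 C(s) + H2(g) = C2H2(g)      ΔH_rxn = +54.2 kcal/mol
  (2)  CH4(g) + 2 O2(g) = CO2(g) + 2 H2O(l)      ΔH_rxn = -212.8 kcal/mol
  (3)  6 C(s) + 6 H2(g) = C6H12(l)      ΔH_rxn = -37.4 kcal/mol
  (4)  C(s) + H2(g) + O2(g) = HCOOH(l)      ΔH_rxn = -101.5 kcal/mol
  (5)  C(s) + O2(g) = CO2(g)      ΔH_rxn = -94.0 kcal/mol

(1) × 2 (scale by 2 for the 2 C2H2(g)): (2)·(+54.2) = +108.4 kcal/mol
(2): not needed (CH4(g) appears nowhere else).
(3) reversed and × 2 (reverse to put C6H12(l) on the reactant side; ×2 to match 2 C6H12(l) in the target): (-2)·(-37.4) = +74.8 kcal/mol
(4) reversed and × 2 (reverse to put HCOOH(l) on the reactant side; ×2 to match 2 HCOOH(l) in the target): (-2)·(-101.5) = +203.0 kcal/mol
(5) × 2: (2)·(-94.0) = -188.0 kcal/mol
By Hess's law, ΔH_rxn = (+108.4) + (+74.8) + (+203.0) + (-188.0) = 198.2 kcal/mol

ΔH_rxn = 198.2 kcal/mol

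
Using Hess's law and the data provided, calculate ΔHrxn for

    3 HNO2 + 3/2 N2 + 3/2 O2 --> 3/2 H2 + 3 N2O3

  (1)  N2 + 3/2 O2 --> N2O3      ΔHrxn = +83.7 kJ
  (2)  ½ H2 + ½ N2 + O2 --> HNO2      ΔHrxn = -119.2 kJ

(1) × 3: (3)·(+83.7) = +251.1 kJ
(2) reversed and × 3: (-3)·(-119.2) = +357.6 kJ
Since enthalpy is a state function, ΔHrxn = (+251.1) + (+357.6) = 608.7 kJ

ΔHrxn = 608.7 kJ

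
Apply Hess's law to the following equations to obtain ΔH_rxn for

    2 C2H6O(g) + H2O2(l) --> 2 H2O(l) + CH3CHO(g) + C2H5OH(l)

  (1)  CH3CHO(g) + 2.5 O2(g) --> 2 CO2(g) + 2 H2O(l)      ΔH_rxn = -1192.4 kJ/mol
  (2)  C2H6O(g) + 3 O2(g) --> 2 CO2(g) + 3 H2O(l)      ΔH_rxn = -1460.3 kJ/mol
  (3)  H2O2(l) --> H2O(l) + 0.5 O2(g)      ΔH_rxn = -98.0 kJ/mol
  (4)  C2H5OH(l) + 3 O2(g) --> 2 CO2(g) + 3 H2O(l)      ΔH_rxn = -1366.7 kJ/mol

ΔH_rxn = -459.5 kJ/mol

(1) reversed (reverse to put CH3CHO(g) on the product side): +1192.4 kJ/mol
(2) × 2 (×2 to match 2 C2H6O(g) in the target): (2)·(-1460.3) = -2920.6 kJ/mol
(3) as written (H2O2(l) already on the reactant side): -98.0 kJ/mol
(4) reversed (C2H5OH(l) must end up as a product): +1366.7 kJ/mol
ΔH_rxn = (+1192.4) + (-2920.6) + (-98.0) + (+1366.7) = -459.5 kJ/mol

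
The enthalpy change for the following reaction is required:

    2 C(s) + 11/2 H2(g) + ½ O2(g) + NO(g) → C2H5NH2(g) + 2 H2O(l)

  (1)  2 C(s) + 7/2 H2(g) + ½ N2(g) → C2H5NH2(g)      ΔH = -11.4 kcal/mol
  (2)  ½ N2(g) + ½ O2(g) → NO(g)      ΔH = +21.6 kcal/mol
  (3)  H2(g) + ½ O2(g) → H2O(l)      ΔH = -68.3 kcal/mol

(1) as written (C2H5NH2(g) already on the product side): -11.4 kcal/mol
(2) reversed (NO(g) must end up as a reactant): -21.6 kcal/mol
(3) × 2 (×2 to match 2 H2O(l) in the target): (2)·(-68.3) = -136.6 kcal/mol
Since enthalpy is a state function, ΔH = (-11.4) + (-21.6) + (-136.6) = -169.6 kcal/mol

ΔH = -169.6 kcal/mol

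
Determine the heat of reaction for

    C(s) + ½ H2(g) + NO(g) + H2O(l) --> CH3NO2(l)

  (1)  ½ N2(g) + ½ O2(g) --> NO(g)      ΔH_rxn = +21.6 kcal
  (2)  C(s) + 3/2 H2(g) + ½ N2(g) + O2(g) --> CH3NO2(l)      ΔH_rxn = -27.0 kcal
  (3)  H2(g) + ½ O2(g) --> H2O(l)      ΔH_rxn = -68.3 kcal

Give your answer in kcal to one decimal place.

ΔH_rxn = 19.7 kcal

(1) reversed (NO(g) must end up as a reactant): -21.6 kcal
(2) as written (CH3NO2(l) already on the product side): -27.0 kcal
(3) reversed (H2O(l) must end up as a reactant): +68.3 kcal
Combining the equations, ΔH_rxn = (-1)·(+21.6) + (1)·(-27.0) + (-1)·(-68.3) = 19.7 kcal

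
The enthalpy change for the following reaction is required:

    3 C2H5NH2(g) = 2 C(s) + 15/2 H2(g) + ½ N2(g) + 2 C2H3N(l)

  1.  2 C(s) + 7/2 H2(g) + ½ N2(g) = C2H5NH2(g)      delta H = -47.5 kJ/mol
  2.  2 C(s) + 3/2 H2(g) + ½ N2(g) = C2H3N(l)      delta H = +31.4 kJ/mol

delta H = 205.3 kJ/mol

eq. 1 reversed and × 3 (reverse to put C2H5NH2(g) on the reactant side; scale by 3 for the 3 C2H5NH2(g)): (-3)·(-47.5) = +142.5 kJ/mol
eq. 2 × 2 (scale by 2 for the 2 C2H3N(l)): (2)·(+31.4) = +62.8 kJ/mol
delta H = (+142.5) + (+62.8) = 205.3 kJ/mol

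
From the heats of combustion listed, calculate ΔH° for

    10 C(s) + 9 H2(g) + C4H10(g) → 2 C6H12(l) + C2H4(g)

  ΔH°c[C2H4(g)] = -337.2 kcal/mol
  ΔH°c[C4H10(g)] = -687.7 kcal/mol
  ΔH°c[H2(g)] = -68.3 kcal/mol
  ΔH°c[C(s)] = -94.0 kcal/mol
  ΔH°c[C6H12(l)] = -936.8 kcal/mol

Using ΔH = Σ nΔHc°(reactants) − Σ nΔHc°(products):
= [10·(-94.0) + 9·(-68.3) + 1·(-687.7)] − [2·(-936.8) + 1·(-337.2)]
= -31.6 kcal/mol

ΔH° = -31.6 kcal/mol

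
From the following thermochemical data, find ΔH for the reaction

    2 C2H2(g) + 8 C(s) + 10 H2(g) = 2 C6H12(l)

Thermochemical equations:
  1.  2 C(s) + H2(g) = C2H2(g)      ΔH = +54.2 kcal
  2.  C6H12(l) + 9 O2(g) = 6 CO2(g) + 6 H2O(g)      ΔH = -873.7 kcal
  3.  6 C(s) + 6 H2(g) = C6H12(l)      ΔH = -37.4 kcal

ΔH = -183.2 kcal

eq. 1 reversed and × 2: (-2)·(+54.2) = -108.4 kcal
eq. 2: not needed.
eq. 3 × 2: (2)·(-37.4) = -74.8 kcal
ΔH = (-108.4) + (-74.8) = -183.2 kcal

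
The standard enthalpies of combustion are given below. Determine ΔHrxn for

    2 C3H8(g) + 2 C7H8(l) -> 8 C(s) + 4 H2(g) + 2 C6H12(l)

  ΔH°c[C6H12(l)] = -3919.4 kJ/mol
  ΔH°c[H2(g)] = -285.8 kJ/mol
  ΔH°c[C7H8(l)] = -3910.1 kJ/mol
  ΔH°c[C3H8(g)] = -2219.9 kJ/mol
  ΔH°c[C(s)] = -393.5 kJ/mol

With combustion enthalpies, reactants minus products:
= [2·(-2219.9) + 2·(-3910.1)] − [8·(-393.5) + 4·(-285.8) + 2·(-3919.4)]
= -130.0 kJ/mol

ΔHrxn = -130.0 kJ/mol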